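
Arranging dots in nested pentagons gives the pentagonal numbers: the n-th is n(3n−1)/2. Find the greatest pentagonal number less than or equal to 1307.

1247

Solve n(3n−1)/2 ≤ 1307 for integer n.
n = 29 gives 1247 ≤ 1307, while n = 30 gives 1335 > 1307; so the answer is 1247.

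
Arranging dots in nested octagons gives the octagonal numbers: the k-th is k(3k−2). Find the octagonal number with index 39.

The 39th octagonal number is n(3n−2) with n = 39.
39·(3·39 − 2) = 39·115 = 4485.

4485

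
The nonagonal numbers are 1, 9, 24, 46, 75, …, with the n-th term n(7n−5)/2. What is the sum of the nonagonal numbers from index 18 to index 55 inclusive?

Σ i(7i−5)/2 = (7Σi² − 5Σi) / 2 over i = 18..55.
Σi = 1540 − 153 = 1387 and Σi² = 56980 − 1785 = 55195.
(7·55195 − 5·1387) / 2 = 379430/2 = 189715.

189715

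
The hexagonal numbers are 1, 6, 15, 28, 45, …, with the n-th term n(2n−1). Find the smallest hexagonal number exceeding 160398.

161028

Solve n(2n−1) > 160398 for integer n.
The largest n with value ≤ 160398 is 283 (since 159895 ≤ 160398 < 161028), so the first above is n = 284, value 161028.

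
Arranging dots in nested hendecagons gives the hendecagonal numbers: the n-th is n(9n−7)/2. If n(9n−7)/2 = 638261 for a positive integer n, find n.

Set n(9n−7)/2 = 638261, giving 9n² − 7n − 1276522 = 0.
The discriminant is 49 + 72·638261 = 45954841, and √45954841 = 6779.
So n = (7 + 6779) / 18 = 6786/18 = 377.
Check: 377·(9·377 − 7)/2 = 638261. ✓

377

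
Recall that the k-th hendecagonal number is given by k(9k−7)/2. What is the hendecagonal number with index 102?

The 102nd hendecagonal number is n(9n−7)/2 with n = 102.
102·(9·102 − 7)/2 = 102·911/2 = 46461.

46461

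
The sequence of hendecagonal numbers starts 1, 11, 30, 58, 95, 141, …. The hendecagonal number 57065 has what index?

Set n(9n−7)/2 = 57065, giving 9n² − 7n − 114130 = 0.
The discriminant is 49 + 72·57065 = 4108729, and √4108729 = 2027.
So n = (7 + 2027) / 18 = 2034/18 = 113.

113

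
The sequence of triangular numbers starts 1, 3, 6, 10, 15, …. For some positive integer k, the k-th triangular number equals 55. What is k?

Set n(n+1)/2 = 55, giving n² + n − 110 = 0.
The discriminant is 1 + 8·55 = 441, and √441 = 21.
So n = (-1 + 21) / 2 = 20/2 = 10.

10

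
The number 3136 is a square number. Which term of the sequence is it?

56

We need n² = 3136, so n = √3136 = 56.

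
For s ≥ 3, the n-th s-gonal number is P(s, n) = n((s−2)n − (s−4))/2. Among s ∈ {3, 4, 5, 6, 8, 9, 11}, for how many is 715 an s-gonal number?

s = 3: P(3, 37) = 703 and P(3, 38) = 741; 715 is not s-gonal.
s = 4: P(4, 26) = 676 and P(4, 27) = 729; 715 is not s-gonal.
s = 5: P(5, 22) = 715. ✓
s = 6: P(6, 19) = 703 and P(6, 20) = 780; 715 is not s-gonal.
s = 8: P(8, 15) = 645 and P(8, 16) = 736; 715 is not s-gonal.
s = 9: P(9, 14) = 651 and P(9, 15) = 750; 715 is not s-gonal.
s = 11: P(11, 13) = 715. ✓
Hits: s ∈ {5, 11} → 2.

2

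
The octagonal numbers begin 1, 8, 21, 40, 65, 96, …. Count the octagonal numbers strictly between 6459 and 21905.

39

The n-th octagonal number is n(3n−2).
Smallest index with value > 6459: n = 47 (giving 6533).
Largest index with value < 21905: n = 85 (giving 21505).
Indices 47 through 85: 39 terms.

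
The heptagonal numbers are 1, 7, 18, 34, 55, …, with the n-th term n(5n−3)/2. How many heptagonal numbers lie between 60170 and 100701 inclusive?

The n-th heptagonal number is n(5n−3)/2.
Smallest index with value ≥ 60170: n = 156 (giving 60606).
Largest index with value ≤ 100701: n = 201 (giving 100701).
Indices 156 through 201: 46 terms.

46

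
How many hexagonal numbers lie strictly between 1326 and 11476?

49

The n-th hexagonal number is n(2n−1).
Smallest index with value > 1326: n = 27 (giving 1431).
Largest index with value < 11476: n = 75 (giving 11175).
Indices 27 through 75: 49 terms.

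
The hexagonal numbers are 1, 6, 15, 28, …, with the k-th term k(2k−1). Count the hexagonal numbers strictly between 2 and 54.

4

The n-th hexagonal number is n(2n−1).
Smallest index with value > 2: n = 2 (giving 6).
Largest index with value < 54: n = 5 (giving 45).
Indices 2 through 5: 4 terms.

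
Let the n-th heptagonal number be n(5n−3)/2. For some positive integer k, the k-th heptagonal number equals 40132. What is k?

Set n(5n−3)/2 = 40132, giving 5n² − 3n − 80264 = 0.
The discriminant is 9 + 40·40132 = 1605289, and √1605289 = 1267.
So n = (3 + 1267) / 10 = 1270/10 = 127.

127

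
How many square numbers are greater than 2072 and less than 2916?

The n-th square number is n².
Smallest index with value > 2072: n = 46 (giving 2116).
Largest index with value < 2916: n = 53 (giving 2809).
Indices 46 through 53: 8 terms.

8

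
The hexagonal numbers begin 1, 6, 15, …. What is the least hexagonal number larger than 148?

Solve n(2n−1) > 148 for integer n.
The largest n with value ≤ 148 is 8 (since 120 ≤ 148 < 153), so the first above is n = 9, value 153.

153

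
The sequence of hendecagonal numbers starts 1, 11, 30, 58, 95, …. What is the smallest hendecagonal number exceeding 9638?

Solve n(9n−7)/2 > 9638 for integer n.
The largest n with value ≤ 9638 is 46 (since 9361 ≤ 9638 < 9776), so the first above is n = 47, value 9776.

9776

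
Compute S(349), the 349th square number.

The 349th square number is n² with n = 349.
349² = 121801.

121801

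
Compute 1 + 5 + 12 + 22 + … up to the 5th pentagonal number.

Σ i(3i−1)/2 = (3Σi² − Σi) / 2 over i = 1..5.
Σi = 15 and Σi² = 55.
(3·55 − 1·15) / 2 = 150/2 = 75.

75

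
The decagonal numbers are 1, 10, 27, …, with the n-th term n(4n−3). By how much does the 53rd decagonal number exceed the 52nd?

417

Consecutive decagonal numbers differ by 8n − 7: here 8·53 − 7 = 417.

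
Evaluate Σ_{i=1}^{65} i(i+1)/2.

Σ i(i+1)/2 = (Σi² + Σi) / 2 over i = 1..65.
Σi = 2145 and Σi² = 93665.
(1·93665 + 1·2145) / 2 = 95810/2 = 47905.

47905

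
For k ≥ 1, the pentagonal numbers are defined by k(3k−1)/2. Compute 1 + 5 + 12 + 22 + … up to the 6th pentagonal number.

126

Σ i(3i−1)/2 = (3Σi² − Σi) / 2 over i = 1..6.
Σi = 21 and Σi² = 91.
(3·91 − 1·21) / 2 = 252/2 = 126.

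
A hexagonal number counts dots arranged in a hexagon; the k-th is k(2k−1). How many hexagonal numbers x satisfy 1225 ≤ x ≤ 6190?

31

The n-th hexagonal number is n(2n−1).
Smallest index with value ≥ 1225: n = 25 (giving 1225).
Largest index with value ≤ 6190: n = 55 (giving 5995).
Indices 25 through 55: 31 terms.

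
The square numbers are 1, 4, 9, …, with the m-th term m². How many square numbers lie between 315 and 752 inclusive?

10

The n-th square number is n².
Smallest index with value ≥ 315: n = 18 (giving 324).
Largest index with value ≤ 752: n = 27 (giving 729).
Indices 18 through 27: 10 terms.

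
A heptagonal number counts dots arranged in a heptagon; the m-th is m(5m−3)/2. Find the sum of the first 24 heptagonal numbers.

Σ i(5i−3)/2 = (5Σi² − 3Σi) / 2 over i = 1..24.
Σi = 300 and Σi² = 4900.
(5·4900 − 3·300) / 2 = 23600/2 = 11800.

11800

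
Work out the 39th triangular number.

The 39th triangular number is n(n+1)/2 with n = 39.
39·40/2 = 1560/2 = 780.

780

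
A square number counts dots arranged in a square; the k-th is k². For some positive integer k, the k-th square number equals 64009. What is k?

We need n² = 64009, so n = √64009 = 253.

253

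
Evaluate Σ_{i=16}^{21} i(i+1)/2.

1091

Σ i(i+1)/2 = (Σi² + Σi) / 2 over i = 16..21.
Σi = 231 − 120 = 111 and Σi² = 3311 − 1240 = 2071.
(1·2071 + 1·111) / 2 = 2182/2 = 1091.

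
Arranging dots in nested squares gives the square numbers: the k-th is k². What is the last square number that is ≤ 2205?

Solve n² ≤ 2205 for integer n.
n = 46 gives 2116 ≤ 2205, while n = 47 gives 2209 > 2205; so the answer is 2116.

2116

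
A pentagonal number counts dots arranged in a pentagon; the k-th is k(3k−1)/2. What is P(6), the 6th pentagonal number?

The 6th pentagonal number is n(3n−1)/2 with n = 6.
6·(3·6 − 1)/2 = 6·17/2 = 51.

51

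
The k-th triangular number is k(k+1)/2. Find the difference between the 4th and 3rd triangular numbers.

Consecutive triangular numbers differ by n: T_{4} − T_{3} = 4.

4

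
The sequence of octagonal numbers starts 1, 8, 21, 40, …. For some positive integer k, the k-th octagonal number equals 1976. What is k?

Set n(3n−2) = 1976, giving 3n² − 2n − 1976 = 0.
The discriminant is 4 + 12·1976 = 23716, and √23716 = 154.
So n = (2 + 154) / 6 = 156/6 = 26.
Check: 26·(3·26 − 2) = 1976. ✓

26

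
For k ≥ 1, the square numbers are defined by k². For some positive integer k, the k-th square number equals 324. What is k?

We need n² = 324, so n = √324 = 18.
Check: 18² = 324. ✓

18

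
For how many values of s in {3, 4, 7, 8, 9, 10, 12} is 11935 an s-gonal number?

s = 3: P(3, 154) = 11935. ✓
s = 4: P(4, 109) = 11881 and P(4, 110) = 12100; 11935 is not s-gonal.
s = 7: P(7, 69) = 11799 and P(7, 70) = 12145; 11935 is not s-gonal.
s = 8: P(8, 63) = 11781 and P(8, 64) = 12160; 11935 is not s-gonal.
s = 9: P(9, 58) = 11629 and P(9, 59) = 12036; 11935 is not s-gonal.
s = 10: P(10, 55) = 11935. ✓
s = 12: P(12, 49) = 11809 and P(12, 50) = 12300; 11935 is not s-gonal.
Hits: s ∈ {3, 10} → 2.

2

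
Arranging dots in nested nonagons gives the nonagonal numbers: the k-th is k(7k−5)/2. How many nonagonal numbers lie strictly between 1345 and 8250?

The n-th nonagonal number is n(7n−5)/2.
Smallest index with value > 1345: n = 20 (giving 1350).
Largest index with value < 8250: n = 48 (giving 7944).
Indices 20 through 48: 29 terms.

29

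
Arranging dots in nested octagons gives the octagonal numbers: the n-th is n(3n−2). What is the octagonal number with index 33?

The 33rd octagonal number is n(3n−2) with n = 33.
33·(3·33 − 2) = 33·97 = 3201.

3201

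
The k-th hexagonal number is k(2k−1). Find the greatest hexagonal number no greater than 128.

120

Solve n(2n−1) ≤ 128 for integer n.
n = 8 gives 120 ≤ 128, while n = 9 gives 153 > 128; so the answer is 120.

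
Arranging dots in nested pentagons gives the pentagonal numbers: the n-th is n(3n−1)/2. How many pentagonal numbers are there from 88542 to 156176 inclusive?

79

The n-th pentagonal number is n(3n−1)/2.
Smallest index with value ≥ 88542: n = 244 (giving 89182).
Largest index with value ≤ 156176: n = 322 (giving 155365).
Indices 244 through 322: 79 terms.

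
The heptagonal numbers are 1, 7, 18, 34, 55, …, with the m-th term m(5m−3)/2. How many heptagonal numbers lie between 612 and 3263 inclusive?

The n-th heptagonal number is n(5n−3)/2.
Smallest index with value ≥ 612: n = 16 (giving 616).
Largest index with value ≤ 3263: n = 36 (giving 3186).
Indices 16 through 36: 21 terms.

21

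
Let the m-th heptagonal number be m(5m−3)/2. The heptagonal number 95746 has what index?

196

Set n(5n−3)/2 = 95746, giving 5n² − 3n − 191492 = 0.
The discriminant is 9 + 40·95746 = 3829849, and √3829849 = 1957.
So n = (3 + 1957) / 10 = 1960/10 = 196.
Check: 196·(5·196 − 3)/2 = 95746. ✓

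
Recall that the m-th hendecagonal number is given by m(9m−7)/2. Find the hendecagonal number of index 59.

15458

The 59th hendecagonal number is n(9n−7)/2 with n = 59.
59·(9·59 − 7)/2 = 59·524/2 = 59·262 = 15458.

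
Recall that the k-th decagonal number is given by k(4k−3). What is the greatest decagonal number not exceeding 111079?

111055

Solve n(4n−3) ≤ 111079 for integer n.
n = 167 gives 111055 ≤ 111079, while n = 168 gives 112392 > 111079; so the answer is 111055.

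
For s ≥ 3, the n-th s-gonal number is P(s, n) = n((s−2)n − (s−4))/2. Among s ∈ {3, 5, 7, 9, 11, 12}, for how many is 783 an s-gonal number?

s = 3: P(3, 39) = 780 and P(3, 40) = 820; 783 is not s-gonal.
s = 5: P(5, 23) = 782 and P(5, 24) = 852; 783 is not s-gonal.
s = 7: P(7, 18) = 783. ✓
s = 9: P(9, 15) = 750 and P(9, 16) = 856; 783 is not s-gonal.
s = 11: P(11, 13) = 715 and P(11, 14) = 833; 783 is not s-gonal.
s = 12: P(12, 12) = 672 and P(12, 13) = 793; 783 is not s-gonal.
Hits: s ∈ {7} → 1.

1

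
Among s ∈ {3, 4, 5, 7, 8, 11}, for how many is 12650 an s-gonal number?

1

s = 3: P(3, 158) = 12561 and P(3, 159) = 12720; 12650 is not s-gonal.
s = 4: P(4, 112) = 12544 and P(4, 113) = 12769; 12650 is not s-gonal.
s = 5: P(5, 92) = 12650. ✓
s = 7: P(7, 71) = 12496 and P(7, 72) = 12852; 12650 is not s-gonal.
s = 8: P(8, 65) = 12545 and P(8, 66) = 12936; 12650 is not s-gonal.
s = 11: P(11, 53) = 12455 and P(11, 54) = 12933; 12650 is not s-gonal.
Hits: s ∈ {5} → 1.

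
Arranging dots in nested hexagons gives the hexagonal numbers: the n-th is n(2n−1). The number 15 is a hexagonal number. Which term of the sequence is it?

3

Set n(2n−1) = 15, giving 2n² − n − 15 = 0.
The discriminant is 1 + 8·15 = 121, and √121 = 11.
So n = (1 + 11) / 4 = 12/4 = 3.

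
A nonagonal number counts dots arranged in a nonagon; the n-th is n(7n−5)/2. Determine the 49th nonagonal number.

8281

49·(7·49 − 5)/2 = 49·338/2 = 49·169 = 8281.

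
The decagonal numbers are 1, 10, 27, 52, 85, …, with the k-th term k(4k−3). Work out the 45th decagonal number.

7965

The 45th decagonal number is n(4n−3) with n = 45.
45·(4·45 − 3) = 45·177 = 7965.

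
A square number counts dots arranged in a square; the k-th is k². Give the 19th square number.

The 19th square number is n² with n = 19.
19² = 361.

361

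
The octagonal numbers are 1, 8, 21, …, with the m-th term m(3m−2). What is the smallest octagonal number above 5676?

5720

Solve n(3n−2) > 5676 for integer n.
The largest n with value ≤ 5676 is 43 (since 5461 ≤ 5676 < 5720), so the first above is n = 44, value 5720.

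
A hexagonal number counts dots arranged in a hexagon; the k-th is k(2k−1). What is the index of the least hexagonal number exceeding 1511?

28

Solve n(2n−1) > 1511 for integer n.
The largest n with value ≤ 1511 is 27 (since 1431 ≤ 1511 < 1540), so the first above is n = 28, value 1540.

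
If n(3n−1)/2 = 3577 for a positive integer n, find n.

49

Set n(3n−1)/2 = 3577, giving 3n² − n − 7154 = 0.
The discriminant is 1 + 24·3577 = 85849, and √85849 = 293.
So n = (1 + 293) / 6 = 294/6 = 49.
Check: 49·(3·49 − 1)/2 = 3577. ✓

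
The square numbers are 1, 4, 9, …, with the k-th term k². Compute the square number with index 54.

2916

54² = 2916.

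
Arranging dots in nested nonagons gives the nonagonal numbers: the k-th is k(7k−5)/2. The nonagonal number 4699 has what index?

37

Set n(7n−5)/2 = 4699, giving 7n² − 5n − 9398 = 0.
So n = (5 + 513) / 14 = 518/14 = 37.
Check: 37·(7·37 − 5)/2 = 4699. ✓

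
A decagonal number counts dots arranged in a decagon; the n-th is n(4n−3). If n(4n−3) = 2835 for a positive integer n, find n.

27

Set n(4n−3) = 2835, giving 4n² − 3n − 2835 = 0.
So n = (3 + 213) / 8 = 216/8 = 27.
Check: 27·(4·27 − 3) = 2835. ✓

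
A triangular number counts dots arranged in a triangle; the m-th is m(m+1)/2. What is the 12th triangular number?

The 12th triangular number is n(n+1)/2 with n = 12.
12·13/2 = 156/2 = 78.

78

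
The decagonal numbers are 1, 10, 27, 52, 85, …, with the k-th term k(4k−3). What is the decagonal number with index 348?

483372

348·(4·348 − 3) = 348·1389 = 483372.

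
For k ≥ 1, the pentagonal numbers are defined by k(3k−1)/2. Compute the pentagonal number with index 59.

5192

The 59th pentagonal number is n(3n−1)/2 with n = 59.
59·(3·59 − 1)/2 = 59·176/2 = 59·88 = 5192.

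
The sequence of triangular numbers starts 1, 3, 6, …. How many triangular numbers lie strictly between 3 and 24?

The n-th triangular number is n(n+1)/2.
Smallest index with value > 3: n = 3 (giving 6).
Largest index with value < 24: n = 6 (giving 21).
Indices 3 through 6: 4 terms.

4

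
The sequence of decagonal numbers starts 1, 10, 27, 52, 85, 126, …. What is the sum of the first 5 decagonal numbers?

Σ i(4i−3) = 4Σi² − 3Σi over i = 1..5.
Σi = 15 and Σi² = 55.
4·55 − 3·15 = 175.

175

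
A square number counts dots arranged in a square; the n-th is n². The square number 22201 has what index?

149

We need n² = 22201, so n = √22201 = 149.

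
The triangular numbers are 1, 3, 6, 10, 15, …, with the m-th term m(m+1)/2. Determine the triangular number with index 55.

1540

The 55th triangular number is n(n+1)/2 with n = 55.
55·56/2 = 3080/2 = 1540.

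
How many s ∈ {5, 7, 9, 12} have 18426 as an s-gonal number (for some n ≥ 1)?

s = 5: P(5, 111) = 18426. ✓
s = 7: P(7, 86) = 18361 and P(7, 87) = 18792; 18426 is not s-gonal.
s = 9: P(9, 72) = 17964 and P(9, 73) = 18469; 18426 is not s-gonal.
s = 12: P(12, 61) = 18361 and P(12, 62) = 18972; 18426 is not s-gonal.
Hits: s ∈ {5} → 1.

1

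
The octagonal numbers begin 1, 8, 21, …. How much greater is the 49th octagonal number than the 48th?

Consecutive octagonal numbers differ by 6n − 5: here 6·49 − 5 = 289.

289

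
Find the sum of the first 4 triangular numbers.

20

Σ i(i+1)/2 = (Σi² + Σi) / 2 over i = 1..4.
Σi = 10 and Σi² = 30.
(1·30 + 1·10) / 2 = 40/2 = 20.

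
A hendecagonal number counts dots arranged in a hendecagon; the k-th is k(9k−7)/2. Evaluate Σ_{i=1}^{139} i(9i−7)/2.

4037950

Σ i(9i−7)/2 = (9Σi² − 7Σi) / 2 over i = 1..139.
Σi = 9730 and Σi² = 904890.
(9·904890 − 7·9730) / 2 = 8075900/2 = 4037950.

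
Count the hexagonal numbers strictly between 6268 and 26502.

The n-th hexagonal number is n(2n−1).
Smallest index with value > 6268: n = 57 (giving 6441).
Largest index with value < 26502: n = 115 (giving 26335).
Indices 57 through 115: 59 terms.

59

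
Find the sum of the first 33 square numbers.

Σ_{i=1}^{33} i² = 33·34·67/6 = 12529.

12529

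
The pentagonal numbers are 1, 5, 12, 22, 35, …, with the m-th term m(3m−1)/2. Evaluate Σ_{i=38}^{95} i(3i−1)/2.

Σ i(3i−1)/2 = (3Σi² − Σi) / 2 over i = 38..95.
Σi = 4560 − 703 = 3857 and Σi² = 290320 − 17575 = 272745.
(3·272745 − 1·3857) / 2 = 814378/2 = 407189.

407189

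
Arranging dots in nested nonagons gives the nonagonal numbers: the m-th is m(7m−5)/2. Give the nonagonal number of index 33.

The 33rd nonagonal number is n(7n−5)/2 with n = 33.
33·(7·33 − 5)/2 = 33·226/2 = 33·113 = 3729.

3729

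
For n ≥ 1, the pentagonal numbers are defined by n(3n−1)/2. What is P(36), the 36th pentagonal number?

1926

The 36th pentagonal number is n(3n−1)/2 with n = 36.
36·(3·36 − 1)/2 = 36·107/2 = 1926.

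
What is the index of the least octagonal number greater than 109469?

Solve n(3n−2) > 109469 for integer n.
The largest n with value ≤ 109469 is 191 (since 109061 ≤ 109469 < 110208), so the first above is n = 192, value 110208.

192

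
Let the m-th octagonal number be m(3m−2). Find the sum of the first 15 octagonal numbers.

Σ i(3i−2) = 3Σi² − 2Σi over i = 1..15.
Σi = 120 and Σi² = 1240.
3·1240 − 2·120 = 3480.

3480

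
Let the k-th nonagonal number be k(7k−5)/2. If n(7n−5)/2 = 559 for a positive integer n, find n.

13

Set n(7n−5)/2 = 559, giving 7n² − 5n − 1118 = 0.
The discriminant is 25 + 56·559 = 31329, and √31329 = 177.
So n = (5 + 177) / 14 = 182/14 = 13.
Check: 13·(7·13 − 5)/2 = 559. ✓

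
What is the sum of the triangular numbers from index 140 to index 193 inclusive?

Σ i(i+1)/2 = (Σi² + Σi) / 2 over i = 140..193.
Σi = 18721 − 9730 = 8991 and Σi² = 2415009 − 904890 = 1510119.
(1·1510119 + 1·8991) / 2 = 1519110/2 = 759555.

759555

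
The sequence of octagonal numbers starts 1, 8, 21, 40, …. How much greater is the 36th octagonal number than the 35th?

Consecutive octagonal numbers differ by 6n − 5: here 6·36 − 5 = 211.

211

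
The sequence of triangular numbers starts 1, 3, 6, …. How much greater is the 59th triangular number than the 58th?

Consecutive triangular numbers differ by n: T_{59} − T_{58} = 59.

59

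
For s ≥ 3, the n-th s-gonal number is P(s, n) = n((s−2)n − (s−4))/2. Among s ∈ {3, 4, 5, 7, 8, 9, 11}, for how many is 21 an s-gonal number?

s = 3: P(3, 6) = 21. ✓
s = 4: P(4, 4) = 16 and P(4, 5) = 25; 21 is not s-gonal.
s = 5: P(5, 3) = 12 and P(5, 4) = 22; 21 is not s-gonal.
s = 7: P(7, 3) = 18 and P(7, 4) = 34; 21 is not s-gonal.
s = 8: P(8, 3) = 21. ✓
s = 9: P(9, 2) = 9 and P(9, 3) = 24; 21 is not s-gonal.
s = 11: P(11, 2) = 11 and P(11, 3) = 30; 21 is not s-gonal.
Hits: s ∈ {3, 8} → 2.

2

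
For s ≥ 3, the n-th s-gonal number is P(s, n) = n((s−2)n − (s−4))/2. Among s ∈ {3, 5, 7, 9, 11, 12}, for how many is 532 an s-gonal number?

1

s = 3: P(3, 32) = 528 and P(3, 33) = 561; 532 is not s-gonal.
s = 5: P(5, 19) = 532. ✓
s = 7: P(7, 14) = 469 and P(7, 15) = 540; 532 is not s-gonal.
s = 9: P(9, 12) = 474 and P(9, 13) = 559; 532 is not s-gonal.
s = 11: P(11, 11) = 506 and P(11, 12) = 606; 532 is not s-gonal.
s = 12: P(12, 10) = 460 and P(12, 11) = 561; 532 is not s-gonal.
Hits: s ∈ {5} → 1.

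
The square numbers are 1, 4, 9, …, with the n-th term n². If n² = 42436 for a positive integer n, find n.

206

We need n² = 42436, so n = √42436 = 206.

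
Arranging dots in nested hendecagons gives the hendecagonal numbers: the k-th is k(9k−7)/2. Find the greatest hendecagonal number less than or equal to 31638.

Solve n(9n−7)/2 ≤ 31638 for integer n.
n = 84 gives 31458 ≤ 31638, while n = 85 gives 32215 > 31638; so the answer is 31458.

31458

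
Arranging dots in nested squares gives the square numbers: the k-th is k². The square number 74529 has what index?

We need n² = 74529, so n = √74529 = 273.

273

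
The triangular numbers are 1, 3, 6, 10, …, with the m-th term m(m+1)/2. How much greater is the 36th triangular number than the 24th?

36·37/2 = 666 and 24·25/2 = 300.
Difference: 666 − 300 = 366.

366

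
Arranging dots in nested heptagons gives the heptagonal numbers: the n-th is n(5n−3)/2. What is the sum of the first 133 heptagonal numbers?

Σ i(5i−3)/2 = (5Σi² − 3Σi) / 2 over i = 1..133.
Σi = 8911 and Σi² = 793079.
(5·793079 − 3·8911) / 2 = 3938662/2 = 1969331.

1969331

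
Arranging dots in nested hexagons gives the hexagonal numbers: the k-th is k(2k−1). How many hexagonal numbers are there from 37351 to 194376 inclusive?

176

The n-th hexagonal number is n(2n−1).
Smallest index with value ≥ 37351: n = 137 (giving 37401).
Largest index with value ≤ 194376: n = 312 (giving 194376).
Indices 137 through 312: 176 terms.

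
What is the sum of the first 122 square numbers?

612745

Σ_{i=1}^{122} i² = 122·123·245/6 = 612745.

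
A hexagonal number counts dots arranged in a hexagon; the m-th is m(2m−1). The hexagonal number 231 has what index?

Set n(2n−1) = 231, giving 2n² − n − 231 = 0.
The discriminant is 1 + 8·231 = 1849, and √1849 = 43.
So n = (1 + 43) / 4 = 44/4 = 11.

11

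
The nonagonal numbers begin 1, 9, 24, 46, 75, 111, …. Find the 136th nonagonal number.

The 136th nonagonal number is n(7n−5)/2 with n = 136.
136·(7·136 − 5)/2 = 136·947/2 = 64396.

64396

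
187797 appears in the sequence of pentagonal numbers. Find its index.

Set n(3n−1)/2 = 187797, giving 3n² − n − 375594 = 0.
The discriminant is 1 + 24·187797 = 4507129, and √4507129 = 2123.
So n = (1 + 2123) / 6 = 2124/6 = 354.
Check: 354·(3·354 − 1)/2 = 187797. ✓

354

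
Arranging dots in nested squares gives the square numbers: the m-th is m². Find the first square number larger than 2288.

2304

Solve n² > 2288 for integer n.
The largest n with value ≤ 2288 is 47 (since 2209 ≤ 2288 < 2304), so the first above is n = 48, value 2304.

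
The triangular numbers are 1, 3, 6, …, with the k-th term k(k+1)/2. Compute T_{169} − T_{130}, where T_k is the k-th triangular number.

169·170/2 = 14365 and 130·131/2 = 8515.
Difference: 14365 − 8515 = 5850.

5850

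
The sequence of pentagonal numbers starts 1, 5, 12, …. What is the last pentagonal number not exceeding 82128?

Solve n(3n−1)/2 ≤ 82128 for integer n.
n = 234 gives 82017 ≤ 82128, while n = 235 gives 82720 > 82128; so the answer is 82017.

82017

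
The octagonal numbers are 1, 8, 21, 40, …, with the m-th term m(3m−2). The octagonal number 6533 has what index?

47

Set n(3n−2) = 6533, giving 3n² − 2n − 6533 = 0.
So n = (2 + 280) / 6 = 282/6 = 47.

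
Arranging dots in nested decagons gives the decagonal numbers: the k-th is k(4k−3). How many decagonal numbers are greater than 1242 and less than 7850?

The n-th decagonal number is n(4n−3).
Smallest index with value > 1242: n = 19 (giving 1387).
Largest index with value < 7850: n = 44 (giving 7612).
Indices 19 through 44: 26 terms.

26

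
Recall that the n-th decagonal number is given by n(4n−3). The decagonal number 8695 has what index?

47

Set n(4n−3) = 8695, giving 4n² − 3n − 8695 = 0.
The discriminant is 9 + 16·8695 = 139129, and √139129 = 373.
So n = (3 + 373) / 8 = 376/8 = 47.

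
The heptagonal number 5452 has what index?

Set n(5n−3)/2 = 5452, giving 5n² − 3n − 10904 = 0.
So n = (3 + 467) / 10 = 470/10 = 47.

47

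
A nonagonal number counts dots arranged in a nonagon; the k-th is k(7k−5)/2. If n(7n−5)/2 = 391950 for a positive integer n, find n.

Set n(7n−5)/2 = 391950, giving 7n² − 5n − 783900 = 0.
The discriminant is 25 + 56·391950 = 21949225, and √21949225 = 4685.
So n = (5 + 4685) / 14 = 4690/14 = 335.
Check: 335·(7·335 − 5)/2 = 391950. ✓

335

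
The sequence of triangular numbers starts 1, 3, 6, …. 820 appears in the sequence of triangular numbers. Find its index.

Set n(n+1)/2 = 820, giving n² + n − 1640 = 0.
The discriminant is 1 + 8·820 = 6561, and √6561 = 81.
So n = (-1 + 81) / 2 = 80/2 = 40.
Check: 40·41/2 = 820. ✓

40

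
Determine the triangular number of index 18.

The 18th triangular number is n(n+1)/2 with n = 18.
18·19/2 = 342/2 = 171.

171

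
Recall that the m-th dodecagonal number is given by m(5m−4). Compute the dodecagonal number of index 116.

66816

116·(5·116 − 4) = 116·576 = 66816.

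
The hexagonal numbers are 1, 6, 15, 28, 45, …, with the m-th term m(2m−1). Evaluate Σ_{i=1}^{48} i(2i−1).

74872

Σ i(2i−1) = 2Σi² − Σi over i = 1..48.
Σi = 1176 and Σi² = 38024.
2·38024 − 1·1176 = 74872.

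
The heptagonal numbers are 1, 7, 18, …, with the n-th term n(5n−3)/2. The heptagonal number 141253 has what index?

Set n(5n−3)/2 = 141253, giving 5n² − 3n − 282506 = 0.
So n = (3 + 2377) / 10 = 2380/10 = 238.
Check: 238·(5·238 − 3)/2 = 141253. ✓

238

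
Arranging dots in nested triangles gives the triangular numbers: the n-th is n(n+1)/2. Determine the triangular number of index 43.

The 43rd triangular number is n(n+1)/2 with n = 43.
43·44/2 = 1892/2 = 946.

946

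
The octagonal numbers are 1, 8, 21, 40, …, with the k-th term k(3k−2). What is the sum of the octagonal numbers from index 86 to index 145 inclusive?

2441370

Σ i(3i−2) = 3Σi² − 2Σi over i = 86..145.
Σi = 10585 − 3655 = 6930 and Σi² = 1026745 − 208335 = 818410.
3·818410 − 2·6930 = 2441370.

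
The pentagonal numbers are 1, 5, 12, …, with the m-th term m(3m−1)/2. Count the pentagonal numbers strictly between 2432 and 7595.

The n-th pentagonal number is n(3n−1)/2.
Smallest index with value > 2432: n = 41 (giving 2501).
Largest index with value < 7595: n = 71 (giving 7526).
Indices 41 through 71: 31 terms.

31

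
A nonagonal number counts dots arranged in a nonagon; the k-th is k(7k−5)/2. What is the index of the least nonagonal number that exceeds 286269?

Solve n(7n−5)/2 > 286269 for integer n.
The largest n with value ≤ 286269 is 286 (since 285571 ≤ 286269 < 287574), so the first above is n = 287, value 287574.

287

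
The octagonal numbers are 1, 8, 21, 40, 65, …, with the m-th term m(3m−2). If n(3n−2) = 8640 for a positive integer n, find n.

54

Set n(3n−2) = 8640, giving 3n² − 2n − 8640 = 0.
The discriminant is 4 + 12·8640 = 103684, and √103684 = 322.
So n = (2 + 322) / 6 = 324/6 = 54.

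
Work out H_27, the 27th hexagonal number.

The 27th hexagonal number is n(2n−1) with n = 27.
27·(2·27 − 1) = 27·53 = 1431.

1431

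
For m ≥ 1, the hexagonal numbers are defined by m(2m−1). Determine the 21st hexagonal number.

21·(2·21 − 1) = 21·41 = 861.

861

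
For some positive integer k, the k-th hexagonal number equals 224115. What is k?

335

Set n(2n−1) = 224115, giving 2n² − n − 224115 = 0.
The discriminant is 1 + 8·224115 = 1792921, and √1792921 = 1339.
So n = (1 + 1339) / 4 = 1340/4 = 335.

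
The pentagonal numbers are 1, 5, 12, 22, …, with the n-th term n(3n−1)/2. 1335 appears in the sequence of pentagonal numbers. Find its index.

30

Set n(3n−1)/2 = 1335, giving 3n² − n − 2670 = 0.
So n = (1 + 179) / 6 = 180/6 = 30.
Check: 30·(3·30 − 1)/2 = 1335. ✓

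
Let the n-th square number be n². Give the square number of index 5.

The 5th square number is n² with n = 5.
5² = 25.

25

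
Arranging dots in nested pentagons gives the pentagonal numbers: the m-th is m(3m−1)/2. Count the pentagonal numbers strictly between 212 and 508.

The n-th pentagonal number is n(3n−1)/2.
Smallest index with value > 212: n = 13 (giving 247).
Largest index with value < 508: n = 18 (giving 477).
Indices 13 through 18: 6 terms.

6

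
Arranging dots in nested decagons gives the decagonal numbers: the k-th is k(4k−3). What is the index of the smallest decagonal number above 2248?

Solve n(4n−3) > 2248 for integer n.
The largest n with value ≤ 2248 is 24 (since 2232 ≤ 2248 < 2425), so the first above is n = 25, value 2425.

25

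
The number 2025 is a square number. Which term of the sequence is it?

We need n² = 2025, so n = √2025 = 45.
Check: 45² = 2025. ✓

45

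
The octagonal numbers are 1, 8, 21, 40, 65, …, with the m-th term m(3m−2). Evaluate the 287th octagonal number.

246533

The 287th octagonal number is n(3n−2) with n = 287.
287·(3·287 − 2) = 287·859 = 246533.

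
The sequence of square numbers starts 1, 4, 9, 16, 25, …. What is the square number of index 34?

1156

The 34th square number is n² with n = 34.
34² = 1156.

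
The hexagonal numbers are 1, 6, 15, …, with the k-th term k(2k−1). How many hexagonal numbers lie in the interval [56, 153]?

The n-th hexagonal number is n(2n−1).
Smallest index with value ≥ 56: n = 6 (giving 66).
Largest index with value ≤ 153: n = 9 (giving 153).
Indices 6 through 9: 4 terms.

4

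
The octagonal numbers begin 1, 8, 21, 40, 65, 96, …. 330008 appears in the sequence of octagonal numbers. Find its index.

332

Set n(3n−2) = 330008, giving 3n² − 2n − 330008 = 0.
The discriminant is 4 + 12·330008 = 3960100, and √3960100 = 1990.
So n = (2 + 1990) / 6 = 1992/6 = 332.
Check: 332·(3·332 − 2) = 330008. ✓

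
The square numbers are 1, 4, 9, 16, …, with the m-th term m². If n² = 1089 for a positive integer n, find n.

We need n² = 1089, so n = √1089 = 33.

33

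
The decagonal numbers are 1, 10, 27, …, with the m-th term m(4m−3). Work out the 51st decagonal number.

51·(4·51 − 3) = 51·201 = 10251.

10251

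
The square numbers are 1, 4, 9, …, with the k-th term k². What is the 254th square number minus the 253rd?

507

n² − (n−1)² = 2n − 1, so 254² − 253² = 2·254 − 1 = 507.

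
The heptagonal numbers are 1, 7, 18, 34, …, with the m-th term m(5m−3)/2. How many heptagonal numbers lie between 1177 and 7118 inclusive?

32

The n-th heptagonal number is n(5n−3)/2.
Smallest index with value ≥ 1177: n = 22 (giving 1177).
Largest index with value ≤ 7118: n = 53 (giving 6943).
Indices 22 through 53: 32 terms.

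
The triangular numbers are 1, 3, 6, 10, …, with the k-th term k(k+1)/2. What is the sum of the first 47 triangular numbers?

Σ i(i+1)/2 = (Σi² + Σi) / 2 over i = 1..47.
Σi = 1128 and Σi² = 35720.
(1·35720 + 1·1128) / 2 = 36848/2 = 18424.

18424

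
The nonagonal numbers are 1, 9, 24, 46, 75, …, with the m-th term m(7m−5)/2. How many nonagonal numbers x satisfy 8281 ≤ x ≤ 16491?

The n-th nonagonal number is n(7n−5)/2.
Smallest index with value ≥ 8281: n = 49 (giving 8281).
Largest index with value ≤ 16491: n = 69 (giving 16491).
Indices 49 through 69: 21 terms.

21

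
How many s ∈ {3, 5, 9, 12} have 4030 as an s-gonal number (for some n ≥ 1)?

s = 3: P(3, 89) = 4005 and P(3, 90) = 4095; 4030 is not s-gonal.
s = 5: P(5, 52) = 4030. ✓
s = 9: P(9, 34) = 3961 and P(9, 35) = 4200; 4030 is not s-gonal.
s = 12: P(12, 28) = 3808 and P(12, 29) = 4089; 4030 is not s-gonal.
Hits: s ∈ {5} → 1.

1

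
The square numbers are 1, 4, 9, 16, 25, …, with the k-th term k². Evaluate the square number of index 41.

The 41st square number is n² with n = 41.
41² = 1681.

1681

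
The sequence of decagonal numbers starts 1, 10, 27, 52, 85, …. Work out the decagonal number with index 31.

3751

31·(4·31 − 3) = 31·121 = 3751.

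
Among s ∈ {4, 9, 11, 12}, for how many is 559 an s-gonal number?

s = 4: P(4, 23) = 529 and P(4, 24) = 576; 559 is not s-gonal.
s = 9: P(9, 13) = 559. ✓
s = 11: P(11, 11) = 506 and P(11, 12) = 606; 559 is not s-gonal.
s = 12: P(12, 10) = 460 and P(12, 11) = 561; 559 is not s-gonal.
Hits: s ∈ {9} → 1.

1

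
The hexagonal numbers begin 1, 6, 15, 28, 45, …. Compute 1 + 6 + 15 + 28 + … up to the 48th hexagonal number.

74872

Σ i(2i−1) = 2Σi² − Σi over i = 1..48.
Σi = 1176 and Σi² = 38024.
2·38024 − 1·1176 = 74872.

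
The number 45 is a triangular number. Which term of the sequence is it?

Set n(n+1)/2 = 45, giving n² + n − 90 = 0.
So n = (-1 + 19) / 2 = 18/2 = 9.

9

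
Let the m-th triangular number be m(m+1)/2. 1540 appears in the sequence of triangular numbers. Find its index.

55

Set n(n+1)/2 = 1540, giving n² + n − 3080 = 0.
The discriminant is 1 + 8·1540 = 12321, and √12321 = 111.
So n = (-1 + 111) / 2 = 110/2 = 55.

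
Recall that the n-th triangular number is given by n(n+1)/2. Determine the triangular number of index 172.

14878

The 172nd triangular number is n(n+1)/2 with n = 172.
172·173/2 = 29756/2 = 14878.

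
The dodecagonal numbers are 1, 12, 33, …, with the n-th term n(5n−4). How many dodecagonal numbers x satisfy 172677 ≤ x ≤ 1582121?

376

The n-th dodecagonal number is n(5n−4).
Smallest index with value ≥ 172677: n = 187 (giving 174097).
Largest index with value ≤ 1582121: n = 562 (giving 1576972).
Indices 187 through 562: 376 terms.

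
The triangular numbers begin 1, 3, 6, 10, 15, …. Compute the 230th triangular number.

26565

The 230th triangular number is n(n+1)/2 with n = 230.
230·231/2 = 53130/2 = 26565.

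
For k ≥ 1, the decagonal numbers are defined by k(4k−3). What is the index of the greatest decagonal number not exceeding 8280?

45

Solve n(4n−3) ≤ 8280 for integer n.
n = 45 gives 7965 ≤ 8280, while n = 46 gives 8326 > 8280; so the answer is index 45.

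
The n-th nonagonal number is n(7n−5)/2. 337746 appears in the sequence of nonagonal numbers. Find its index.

311

Set n(7n−5)/2 = 337746, giving 7n² − 5n − 675492 = 0.
So n = (5 + 4349) / 14 = 4354/14 = 311.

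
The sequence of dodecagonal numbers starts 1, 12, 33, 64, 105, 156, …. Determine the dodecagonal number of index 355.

The 355th dodecagonal number is n(5n−4) with n = 355.
355·(5·355 − 4) = 355·1771 = 628705.

628705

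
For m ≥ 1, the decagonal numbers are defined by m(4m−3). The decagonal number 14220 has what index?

Set n(4n−3) = 14220, giving 4n² − 3n − 14220 = 0.
The discriminant is 9 + 16·14220 = 227529, and √227529 = 477.
So n = (3 + 477) / 8 = 480/8 = 60.

60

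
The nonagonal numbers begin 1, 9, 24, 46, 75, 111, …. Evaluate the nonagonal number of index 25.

The 25th nonagonal number is n(7n−5)/2 with n = 25.
25·(7·25 − 5)/2 = 25·170/2 = 25·85 = 2125.

2125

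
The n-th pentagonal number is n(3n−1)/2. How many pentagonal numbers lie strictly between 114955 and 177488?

67

The n-th pentagonal number is n(3n−1)/2.
Smallest index with value > 114955: n = 278 (giving 115787).
Largest index with value < 177488: n = 344 (giving 177332).
Indices 278 through 344: 67 terms.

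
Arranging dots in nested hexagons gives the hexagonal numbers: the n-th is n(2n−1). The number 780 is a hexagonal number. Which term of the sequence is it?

Set n(2n−1) = 780, giving 2n² − n − 780 = 0.
The discriminant is 1 + 8·780 = 6241, and √6241 = 79.
So n = (1 + 79) / 4 = 80/4 = 20.

20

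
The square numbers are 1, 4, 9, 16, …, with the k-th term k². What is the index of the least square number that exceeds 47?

7

Solve n² > 47 for integer n.
The largest n with value ≤ 47 is 6 (since 36 ≤ 47 < 49), so the first above is n = 7, value 49.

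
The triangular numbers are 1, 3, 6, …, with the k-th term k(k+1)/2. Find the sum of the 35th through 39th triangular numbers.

3520

Σ i(i+1)/2 = (Σi² + Σi) / 2 over i = 35..39.
Σi = 780 − 595 = 185 and Σi² = 20540 − 13685 = 6855.
(1·6855 + 1·185) / 2 = 7040/2 = 3520.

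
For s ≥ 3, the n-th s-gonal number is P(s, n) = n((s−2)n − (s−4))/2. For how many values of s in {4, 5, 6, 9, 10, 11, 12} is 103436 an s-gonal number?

s = 4: P(4, 321) = 103041 and P(4, 322) = 103684; 103436 is not s-gonal.
s = 5: P(5, 262) = 102835 and P(5, 263) = 103622; 103436 is not s-gonal.
s = 6: P(6, 227) = 102831 and P(6, 228) = 103740; 103436 is not s-gonal.
s = 9: P(9, 172) = 103114 and P(9, 173) = 104319; 103436 is not s-gonal.
s = 10: P(10, 161) = 103201 and P(10, 162) = 104490; 103436 is not s-gonal.
s = 11: P(11, 152) = 103436. ✓
s = 12: P(12, 144) = 103104 and P(12, 145) = 104545; 103436 is not s-gonal.
Hits: s ∈ {11} → 1.

1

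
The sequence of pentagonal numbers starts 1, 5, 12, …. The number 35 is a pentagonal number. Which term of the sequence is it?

Set n(3n−1)/2 = 35, giving 3n² − n − 70 = 0.
The discriminant is 1 + 24·35 = 841, and √841 = 29.
So n = (1 + 29) / 6 = 30/6 = 5.

5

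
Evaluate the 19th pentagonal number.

The 19th pentagonal number is n(3n−1)/2 with n = 19.
19·(3·19 − 1)/2 = 19·56/2 = 19·28 = 532.

532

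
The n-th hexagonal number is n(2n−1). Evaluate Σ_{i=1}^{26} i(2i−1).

12051

Σ i(2i−1) = 2Σi² − Σi over i = 1..26.
Σi = 351 and Σi² = 6201.
2·6201 − 1·351 = 12051.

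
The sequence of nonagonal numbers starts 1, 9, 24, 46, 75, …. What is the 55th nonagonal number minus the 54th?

379

Consecutive nonagonal numbers differ by 7n − 6: here 7·55 − 6 = 379.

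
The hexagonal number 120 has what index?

Set n(2n−1) = 120, giving 2n² − n − 120 = 0.
The discriminant is 1 + 8·120 = 961, and √961 = 31.
So n = (1 + 31) / 4 = 32/4 = 8.

8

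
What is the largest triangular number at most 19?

15

Solve n(n+1)/2 ≤ 19 for integer n.
n = 5 gives 15 ≤ 19, while n = 6 gives 21 > 19; so the answer is 15.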